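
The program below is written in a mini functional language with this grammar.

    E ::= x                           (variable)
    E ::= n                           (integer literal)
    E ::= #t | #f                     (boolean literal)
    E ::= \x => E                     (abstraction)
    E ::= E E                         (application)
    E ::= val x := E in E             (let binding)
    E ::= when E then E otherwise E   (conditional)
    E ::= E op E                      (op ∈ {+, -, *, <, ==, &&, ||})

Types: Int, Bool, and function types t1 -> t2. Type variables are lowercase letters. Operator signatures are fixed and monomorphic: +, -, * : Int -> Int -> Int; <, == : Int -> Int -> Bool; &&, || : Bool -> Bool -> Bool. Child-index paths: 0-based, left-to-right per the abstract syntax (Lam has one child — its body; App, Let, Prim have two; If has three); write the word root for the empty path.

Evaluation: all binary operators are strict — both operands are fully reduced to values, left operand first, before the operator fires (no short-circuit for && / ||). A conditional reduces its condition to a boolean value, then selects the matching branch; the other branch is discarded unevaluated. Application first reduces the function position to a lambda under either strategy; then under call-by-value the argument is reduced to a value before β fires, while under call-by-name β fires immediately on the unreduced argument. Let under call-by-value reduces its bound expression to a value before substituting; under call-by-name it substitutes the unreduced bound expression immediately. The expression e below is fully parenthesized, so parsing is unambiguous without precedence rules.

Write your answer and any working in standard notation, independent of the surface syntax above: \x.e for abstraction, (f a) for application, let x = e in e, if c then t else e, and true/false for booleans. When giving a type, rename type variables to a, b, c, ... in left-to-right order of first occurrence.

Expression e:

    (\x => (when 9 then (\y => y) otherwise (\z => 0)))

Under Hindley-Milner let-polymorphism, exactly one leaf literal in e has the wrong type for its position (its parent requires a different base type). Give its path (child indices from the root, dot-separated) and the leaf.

Answer: 0.0 : 9

Trace:
  unify Int ~ Bool
  FAIL: mismatch Int ~ Bool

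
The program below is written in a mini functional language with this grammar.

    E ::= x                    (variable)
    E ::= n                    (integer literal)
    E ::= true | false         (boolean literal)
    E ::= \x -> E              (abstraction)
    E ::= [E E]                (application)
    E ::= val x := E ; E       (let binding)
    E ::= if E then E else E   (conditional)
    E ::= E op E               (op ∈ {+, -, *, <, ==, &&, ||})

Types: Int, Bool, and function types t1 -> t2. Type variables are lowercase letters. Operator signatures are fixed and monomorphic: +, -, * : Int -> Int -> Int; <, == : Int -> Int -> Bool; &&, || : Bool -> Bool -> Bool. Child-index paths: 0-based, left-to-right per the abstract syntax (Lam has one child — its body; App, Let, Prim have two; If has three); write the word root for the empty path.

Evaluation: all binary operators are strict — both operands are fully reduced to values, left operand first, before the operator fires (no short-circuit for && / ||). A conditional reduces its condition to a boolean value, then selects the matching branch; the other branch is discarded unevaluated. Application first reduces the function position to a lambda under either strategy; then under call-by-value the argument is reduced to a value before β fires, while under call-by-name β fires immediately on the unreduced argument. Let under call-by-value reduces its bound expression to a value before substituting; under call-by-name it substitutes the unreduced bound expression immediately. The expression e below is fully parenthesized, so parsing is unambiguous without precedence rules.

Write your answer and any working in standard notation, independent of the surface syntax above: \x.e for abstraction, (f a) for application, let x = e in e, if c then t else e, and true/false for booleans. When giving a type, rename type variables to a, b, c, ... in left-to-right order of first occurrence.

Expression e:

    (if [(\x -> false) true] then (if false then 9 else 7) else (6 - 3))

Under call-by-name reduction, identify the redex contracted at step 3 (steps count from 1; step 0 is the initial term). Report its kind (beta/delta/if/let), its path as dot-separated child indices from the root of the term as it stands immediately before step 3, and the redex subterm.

Answer: delta at root : (6 - 3)

Trace:
step 0: (if ((\x.false) true) then (if false then 9 else 7) else (6 - 3))
step 1: [beta@0] (if false then (if false then 9 else 7) else (6 - 3))
step 2: [if@root] (6 - 3)
step 3: [delta@root] 3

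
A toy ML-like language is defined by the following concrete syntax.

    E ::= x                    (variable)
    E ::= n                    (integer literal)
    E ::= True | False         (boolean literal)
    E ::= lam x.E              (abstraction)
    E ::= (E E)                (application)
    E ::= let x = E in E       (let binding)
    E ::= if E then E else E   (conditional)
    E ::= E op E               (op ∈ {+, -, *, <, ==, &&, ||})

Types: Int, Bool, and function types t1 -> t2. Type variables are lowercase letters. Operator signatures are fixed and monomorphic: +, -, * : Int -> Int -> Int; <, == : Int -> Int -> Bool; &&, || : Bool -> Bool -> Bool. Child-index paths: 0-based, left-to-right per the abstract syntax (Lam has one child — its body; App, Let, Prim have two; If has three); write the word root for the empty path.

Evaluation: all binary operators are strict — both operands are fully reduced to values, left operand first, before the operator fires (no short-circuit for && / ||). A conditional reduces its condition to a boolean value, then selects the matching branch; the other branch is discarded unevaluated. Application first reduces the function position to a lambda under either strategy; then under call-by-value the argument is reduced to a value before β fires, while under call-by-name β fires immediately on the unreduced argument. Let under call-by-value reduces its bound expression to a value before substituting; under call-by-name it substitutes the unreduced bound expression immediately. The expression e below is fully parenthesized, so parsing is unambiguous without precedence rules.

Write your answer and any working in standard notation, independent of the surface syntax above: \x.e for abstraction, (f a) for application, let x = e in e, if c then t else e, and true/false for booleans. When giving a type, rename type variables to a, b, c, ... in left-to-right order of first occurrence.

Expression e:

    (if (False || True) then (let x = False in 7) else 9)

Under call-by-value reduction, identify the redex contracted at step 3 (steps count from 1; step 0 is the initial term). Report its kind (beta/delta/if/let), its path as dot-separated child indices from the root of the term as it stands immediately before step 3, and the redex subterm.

Derivation:
step 0: (if (false || true) then (let x = false in 7) else 9)
step 1: [delta@0] (if true then (let x = false in 7) else 9)
step 2: [if@root] (let x = false in 7)
step 3: [let@root] 7

Answer: let at root : (let x = false in 7)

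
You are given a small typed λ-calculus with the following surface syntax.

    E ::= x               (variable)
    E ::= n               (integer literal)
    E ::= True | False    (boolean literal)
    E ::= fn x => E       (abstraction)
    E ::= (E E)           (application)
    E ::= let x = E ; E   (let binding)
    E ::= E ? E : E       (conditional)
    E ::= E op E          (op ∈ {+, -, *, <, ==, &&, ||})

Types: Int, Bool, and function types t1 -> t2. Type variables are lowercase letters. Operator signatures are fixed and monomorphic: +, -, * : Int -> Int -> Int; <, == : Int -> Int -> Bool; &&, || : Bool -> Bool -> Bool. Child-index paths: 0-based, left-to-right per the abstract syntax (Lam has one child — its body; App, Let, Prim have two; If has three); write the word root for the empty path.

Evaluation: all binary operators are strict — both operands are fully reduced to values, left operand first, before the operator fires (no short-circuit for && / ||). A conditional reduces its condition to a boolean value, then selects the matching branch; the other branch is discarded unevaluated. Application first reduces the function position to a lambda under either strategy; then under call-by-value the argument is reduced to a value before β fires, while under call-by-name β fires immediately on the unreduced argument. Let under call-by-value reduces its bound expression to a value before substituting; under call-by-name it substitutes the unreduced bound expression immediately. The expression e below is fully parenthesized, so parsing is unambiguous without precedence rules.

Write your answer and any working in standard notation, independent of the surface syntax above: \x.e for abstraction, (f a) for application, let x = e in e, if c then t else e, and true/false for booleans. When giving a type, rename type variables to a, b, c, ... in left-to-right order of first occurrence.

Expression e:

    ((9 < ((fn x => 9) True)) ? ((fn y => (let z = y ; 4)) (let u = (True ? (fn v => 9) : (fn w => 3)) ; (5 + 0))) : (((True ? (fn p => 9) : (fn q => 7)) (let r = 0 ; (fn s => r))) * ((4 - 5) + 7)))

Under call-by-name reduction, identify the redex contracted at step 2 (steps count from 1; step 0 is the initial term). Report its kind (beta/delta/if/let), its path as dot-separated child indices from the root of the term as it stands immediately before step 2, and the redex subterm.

Answer: delta at 0 : (9 < 9)

Derivation:
step 0: (if (9 < ((\x.9) true)) then ((\y.(let z = y in 4)) (let u = (if true then (\v.9) else (\w.3)) in (5 + 0))) else (((if true then (\p.9) else (\q.7)) (let r = 0 in (\s.r))) * ((4 - 5) + 7)))
step 1: [beta@0.1] (if (9 < 9) then ((\y.(let z = y in 4)) (let u = (if true then (\v.9) else (\w.3)) in (5 + 0))) else (((if true then (\p.9) else (\q.7)) (let r = 0 in (\s.r))) * ((4 - 5) + 7)))
step 2: [delta@0] (if false then ((\y.(let z = y in 4)) (let u = (if true then (\v.9) else (\w.3)) in (5 + 0))) else (((if true then (\p.9) else (\q.7)) (let r = 0 in (\s.r))) * ((4 - 5) + 7)))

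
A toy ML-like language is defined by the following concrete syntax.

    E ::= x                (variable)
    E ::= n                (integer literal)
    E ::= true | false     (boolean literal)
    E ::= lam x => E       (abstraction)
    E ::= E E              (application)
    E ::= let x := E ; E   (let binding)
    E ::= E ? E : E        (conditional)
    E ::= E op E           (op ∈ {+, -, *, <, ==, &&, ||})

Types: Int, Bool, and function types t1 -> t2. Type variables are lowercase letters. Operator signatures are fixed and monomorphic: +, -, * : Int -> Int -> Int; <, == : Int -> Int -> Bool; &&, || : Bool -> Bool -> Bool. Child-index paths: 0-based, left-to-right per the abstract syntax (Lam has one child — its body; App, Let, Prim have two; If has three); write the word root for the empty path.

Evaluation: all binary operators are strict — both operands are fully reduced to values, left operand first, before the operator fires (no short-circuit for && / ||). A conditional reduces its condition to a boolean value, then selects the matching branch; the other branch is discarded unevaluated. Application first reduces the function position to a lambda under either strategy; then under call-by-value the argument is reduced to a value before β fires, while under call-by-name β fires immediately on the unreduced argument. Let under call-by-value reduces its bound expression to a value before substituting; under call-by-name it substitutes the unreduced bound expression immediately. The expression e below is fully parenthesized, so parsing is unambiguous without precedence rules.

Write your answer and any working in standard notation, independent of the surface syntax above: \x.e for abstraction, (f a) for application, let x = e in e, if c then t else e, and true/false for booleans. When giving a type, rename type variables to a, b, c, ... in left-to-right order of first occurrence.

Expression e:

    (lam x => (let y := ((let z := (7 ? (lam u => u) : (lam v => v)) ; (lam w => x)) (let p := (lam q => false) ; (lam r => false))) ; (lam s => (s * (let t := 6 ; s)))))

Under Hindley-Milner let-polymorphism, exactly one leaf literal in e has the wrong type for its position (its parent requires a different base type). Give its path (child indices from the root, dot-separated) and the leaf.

Working:
  unify Int ~ Bool
  FAIL: mismatch Int ~ Bool

Answer: 0.0.0.0.0 : 7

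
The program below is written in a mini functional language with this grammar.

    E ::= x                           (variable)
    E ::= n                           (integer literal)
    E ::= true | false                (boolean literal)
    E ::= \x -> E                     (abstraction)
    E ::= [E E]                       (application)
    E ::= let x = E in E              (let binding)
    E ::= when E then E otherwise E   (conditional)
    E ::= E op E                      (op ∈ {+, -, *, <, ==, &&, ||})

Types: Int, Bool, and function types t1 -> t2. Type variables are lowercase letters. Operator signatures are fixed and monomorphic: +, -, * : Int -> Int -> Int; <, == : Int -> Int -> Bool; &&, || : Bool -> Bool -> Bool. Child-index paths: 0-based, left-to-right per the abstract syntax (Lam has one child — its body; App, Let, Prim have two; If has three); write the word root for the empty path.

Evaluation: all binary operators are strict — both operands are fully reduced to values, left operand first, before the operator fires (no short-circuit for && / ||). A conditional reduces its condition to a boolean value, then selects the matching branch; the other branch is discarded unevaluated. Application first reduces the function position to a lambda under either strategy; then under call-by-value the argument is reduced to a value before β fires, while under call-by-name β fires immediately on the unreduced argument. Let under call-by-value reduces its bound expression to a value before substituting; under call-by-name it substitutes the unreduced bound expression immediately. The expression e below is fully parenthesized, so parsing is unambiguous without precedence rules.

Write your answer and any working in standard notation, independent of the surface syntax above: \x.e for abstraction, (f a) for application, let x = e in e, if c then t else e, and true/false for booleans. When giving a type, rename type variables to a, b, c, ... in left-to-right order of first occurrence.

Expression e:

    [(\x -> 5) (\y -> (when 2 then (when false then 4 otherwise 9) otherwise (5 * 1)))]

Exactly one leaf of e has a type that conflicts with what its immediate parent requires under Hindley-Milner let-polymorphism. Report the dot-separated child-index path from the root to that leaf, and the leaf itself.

Answer: 1.0.0 : 2

Trace:
\x._ : a -> Int
  unify Int ~ Bool
  FAIL: mismatch Int ~ Bool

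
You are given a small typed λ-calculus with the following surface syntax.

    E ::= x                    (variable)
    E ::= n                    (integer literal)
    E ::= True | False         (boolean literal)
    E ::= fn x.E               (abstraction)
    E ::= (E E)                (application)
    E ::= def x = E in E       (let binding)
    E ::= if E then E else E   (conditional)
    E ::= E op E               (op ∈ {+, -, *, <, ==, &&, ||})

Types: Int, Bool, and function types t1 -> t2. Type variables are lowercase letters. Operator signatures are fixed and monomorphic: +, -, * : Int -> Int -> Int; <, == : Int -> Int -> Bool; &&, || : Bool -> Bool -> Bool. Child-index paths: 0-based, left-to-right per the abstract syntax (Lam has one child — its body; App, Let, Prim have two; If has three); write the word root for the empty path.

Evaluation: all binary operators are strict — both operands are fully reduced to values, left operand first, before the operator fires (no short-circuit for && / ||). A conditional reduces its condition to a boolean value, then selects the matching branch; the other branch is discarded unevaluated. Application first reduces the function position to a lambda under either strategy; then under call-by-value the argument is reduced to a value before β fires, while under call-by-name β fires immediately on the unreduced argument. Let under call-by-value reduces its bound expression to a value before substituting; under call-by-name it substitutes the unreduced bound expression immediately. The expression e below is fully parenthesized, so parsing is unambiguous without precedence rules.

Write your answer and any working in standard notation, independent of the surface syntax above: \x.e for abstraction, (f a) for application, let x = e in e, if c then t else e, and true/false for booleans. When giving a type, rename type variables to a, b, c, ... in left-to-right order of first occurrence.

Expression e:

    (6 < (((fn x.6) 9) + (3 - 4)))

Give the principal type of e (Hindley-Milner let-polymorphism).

Answer: Bool

Trace:
  unify Int ~ Int
\x._ : a -> Int
  unify a -> Int ~ Int -> b
  unify a ~ Int
  unify Int ~ b
_ _ : Int
  unify Int ~ Int
  unify Int ~ Int
  unify Int ~ Int
  unify Int ~ Int
  unify Int ~ Int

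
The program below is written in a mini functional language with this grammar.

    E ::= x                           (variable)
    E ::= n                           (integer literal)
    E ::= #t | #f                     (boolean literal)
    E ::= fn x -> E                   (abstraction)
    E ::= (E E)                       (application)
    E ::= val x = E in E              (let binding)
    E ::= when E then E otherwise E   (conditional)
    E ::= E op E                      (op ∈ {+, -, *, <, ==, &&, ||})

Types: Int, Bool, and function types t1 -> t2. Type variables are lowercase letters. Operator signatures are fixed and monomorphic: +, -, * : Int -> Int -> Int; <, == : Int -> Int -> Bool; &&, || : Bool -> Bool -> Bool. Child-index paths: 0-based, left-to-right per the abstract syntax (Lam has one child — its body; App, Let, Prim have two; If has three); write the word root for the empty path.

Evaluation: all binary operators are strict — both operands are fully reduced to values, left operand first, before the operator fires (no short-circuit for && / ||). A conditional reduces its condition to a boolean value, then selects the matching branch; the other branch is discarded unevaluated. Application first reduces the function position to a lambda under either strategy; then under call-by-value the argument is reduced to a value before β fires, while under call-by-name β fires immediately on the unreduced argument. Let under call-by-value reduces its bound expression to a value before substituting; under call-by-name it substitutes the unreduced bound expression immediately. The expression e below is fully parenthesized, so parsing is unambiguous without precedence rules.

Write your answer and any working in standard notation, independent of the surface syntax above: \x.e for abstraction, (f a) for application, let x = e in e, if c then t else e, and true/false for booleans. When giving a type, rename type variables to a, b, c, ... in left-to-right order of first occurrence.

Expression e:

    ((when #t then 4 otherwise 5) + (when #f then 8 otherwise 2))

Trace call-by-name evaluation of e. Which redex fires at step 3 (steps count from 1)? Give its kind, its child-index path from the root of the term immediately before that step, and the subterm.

Derivation:
step 0: ((if true then 4 else 5) + (if false then 8 else 2))
step 1: [if@0] (4 + (if false then 8 else 2))
step 2: [if@1] (4 + 2)
step 3: [delta@root] 6

Answer: delta at root : (4 + 2)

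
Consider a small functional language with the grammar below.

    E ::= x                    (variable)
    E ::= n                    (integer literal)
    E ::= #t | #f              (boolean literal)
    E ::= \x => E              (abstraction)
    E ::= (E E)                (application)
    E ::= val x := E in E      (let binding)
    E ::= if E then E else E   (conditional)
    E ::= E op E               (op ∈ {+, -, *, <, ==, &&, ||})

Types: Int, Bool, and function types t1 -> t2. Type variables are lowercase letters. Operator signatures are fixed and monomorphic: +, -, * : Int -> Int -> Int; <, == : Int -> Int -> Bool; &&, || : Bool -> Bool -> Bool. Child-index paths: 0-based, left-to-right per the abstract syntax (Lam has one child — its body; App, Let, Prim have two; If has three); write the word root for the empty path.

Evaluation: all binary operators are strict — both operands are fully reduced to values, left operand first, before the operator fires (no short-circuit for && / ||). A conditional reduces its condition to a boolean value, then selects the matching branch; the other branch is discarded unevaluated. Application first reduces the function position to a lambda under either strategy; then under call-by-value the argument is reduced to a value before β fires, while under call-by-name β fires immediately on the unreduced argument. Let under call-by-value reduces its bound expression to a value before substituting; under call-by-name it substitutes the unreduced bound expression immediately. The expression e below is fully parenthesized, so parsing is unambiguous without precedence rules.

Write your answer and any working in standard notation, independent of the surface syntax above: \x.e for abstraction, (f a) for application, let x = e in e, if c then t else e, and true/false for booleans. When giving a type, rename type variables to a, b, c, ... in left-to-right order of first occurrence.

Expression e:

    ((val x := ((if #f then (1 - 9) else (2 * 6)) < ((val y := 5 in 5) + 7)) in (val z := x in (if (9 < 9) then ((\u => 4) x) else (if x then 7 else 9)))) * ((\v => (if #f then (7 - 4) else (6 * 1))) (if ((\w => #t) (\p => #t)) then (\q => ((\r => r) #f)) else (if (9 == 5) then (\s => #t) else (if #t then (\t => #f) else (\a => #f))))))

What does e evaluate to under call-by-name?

Answer: 54

Working:
step 0: ((let x = ((if false then (1 - 9) else (2 * 6)) < ((let y = 5 in 5) + 7)) in (let z = x in (if (9 < 9) then ((\u.4) x) else (if x then 7 else 9)))) * ((\v.(if false then (7 - 4) else (6 * 1))) (if ((\w.true) (\p.true)) then (\q.((\r.r) false)) else (if (9 == 5) then (\s.true) else (if true then (\t.false) else (\a.false))))))
step 1: [let@0] ((let z = ((if false then (1 - 9) else (2 * 6)) < ((let y = 5 in 5) + 7)) in (if (9 < 9) then ((\u.4) ((if false then (1 - 9) else (2 * 6)) < ((let y = 5 in 5) + 7))) else (if ((if false then (1 - 9) else (2 * 6)) < ((let y = 5 in 5) + 7)) then 7 else 9))) * ((\v.(if false then (7 - 4) else (6 * 1))) (if ((\w.true) (\p.true)) then (\q.((\r.r) false)) else (if (9 == 5) then (\s.true) else (if true then (\t.false) else (\a.false))))))
step 2: [let@0] ((if (9 < 9) then ((\u.4) ((if false then (1 - 9) else (2 * 6)) < ((let y = 5 in 5) + 7))) else (if ((if false then (1 - 9) else (2 * 6)) < ((let y = 5 in 5) + 7)) then 7 else 9)) * ((\v.(if false then (7 - 4) else (6 * 1))) (if ((\w.true) (\p.true)) then (\q.((\r.r) false)) else (if (9 == 5) then (\s.true) else (if true then (\t.false) else (\a.false))))))
step 3: [delta@0.0] ((if false then ((\u.4) ((if false then (1 - 9) else (2 * 6)) < ((let y = 5 in 5) + 7))) else (if ((if false then (1 - 9) else (2 * 6)) < ((let y = 5 in 5) + 7)) then 7 else 9)) * ((\v.(if false then (7 - 4) else (6 * 1))) (if ((\w.true) (\p.true)) then (\q.((\r.r) false)) else (if (9 == 5) then (\s.true) else (if true then (\t.false) else (\a.false))))))
step 4: [if@0] ((if ((if false then (1 - 9) else (2 * 6)) < ((let y = 5 in 5) + 7)) then 7 else 9) * ((\v.(if false then (7 - 4) else (6 * 1))) (if ((\w.true) (\p.true)) then (\q.((\r.r) false)) else (if (9 == 5) then (\s.true) else (if true then (\t.false) else (\a.false))))))
step 5: [if@0.0.0] ((if ((2 * 6) < ((let y = 5 in 5) + 7)) then 7 else 9) * ((\v.(if false then (7 - 4) else (6 * 1))) (if ((\w.true) (\p.true)) then (\q.((\r.r) false)) else (if (9 == 5) then (\s.true) else (if true then (\t.false) else (\a.false))))))
step 6: [delta@0.0.0] ((if (12 < ((let y = 5 in 5) + 7)) then 7 else 9) * ((\v.(if false then (7 - 4) else (6 * 1))) (if ((\w.true) (\p.true)) then (\q.((\r.r) false)) else (if (9 == 5) then (\s.true) else (if true then (\t.false) else (\a.false))))))
step 7: [let@0.0.1.0] ((if (12 < (5 + 7)) then 7 else 9) * ((\v.(if false then (7 - 4) else (6 * 1))) (if ((\w.true) (\p.true)) then (\q.((\r.r) false)) else (if (9 == 5) then (\s.true) else (if true then (\t.false) else (\a.false))))))
step 8: [delta@0.0.1] ((if (12 < 12) then 7 else 9) * ((\v.(if false then (7 - 4) else (6 * 1))) (if ((\w.true) (\p.true)) then (\q.((\r.r) false)) else (if (9 == 5) then (\s.true) else (if true then (\t.false) else (\a.false))))))
step 9: [delta@0.0] ((if false then 7 else 9) * ((\v.(if false then (7 - 4) else (6 * 1))) (if ((\w.true) (\p.true)) then (\q.((\r.r) false)) else (if (9 == 5) then (\s.true) else (if true then (\t.false) else (\a.false))))))
step 10: [if@0] (9 * ((\v.(if false then (7 - 4) else (6 * 1))) (if ((\w.true) (\p.true)) then (\q.((\r.r) false)) else (if (9 == 5) then (\s.true) else (if true then (\t.false) else (\a.false))))))
step 11: [beta@1] (9 * (if false then (7 - 4) else (6 * 1)))
step 12: [if@1] (9 * (6 * 1))
step 13: [delta@1] (9 * 6)
step 14: [delta@root] 54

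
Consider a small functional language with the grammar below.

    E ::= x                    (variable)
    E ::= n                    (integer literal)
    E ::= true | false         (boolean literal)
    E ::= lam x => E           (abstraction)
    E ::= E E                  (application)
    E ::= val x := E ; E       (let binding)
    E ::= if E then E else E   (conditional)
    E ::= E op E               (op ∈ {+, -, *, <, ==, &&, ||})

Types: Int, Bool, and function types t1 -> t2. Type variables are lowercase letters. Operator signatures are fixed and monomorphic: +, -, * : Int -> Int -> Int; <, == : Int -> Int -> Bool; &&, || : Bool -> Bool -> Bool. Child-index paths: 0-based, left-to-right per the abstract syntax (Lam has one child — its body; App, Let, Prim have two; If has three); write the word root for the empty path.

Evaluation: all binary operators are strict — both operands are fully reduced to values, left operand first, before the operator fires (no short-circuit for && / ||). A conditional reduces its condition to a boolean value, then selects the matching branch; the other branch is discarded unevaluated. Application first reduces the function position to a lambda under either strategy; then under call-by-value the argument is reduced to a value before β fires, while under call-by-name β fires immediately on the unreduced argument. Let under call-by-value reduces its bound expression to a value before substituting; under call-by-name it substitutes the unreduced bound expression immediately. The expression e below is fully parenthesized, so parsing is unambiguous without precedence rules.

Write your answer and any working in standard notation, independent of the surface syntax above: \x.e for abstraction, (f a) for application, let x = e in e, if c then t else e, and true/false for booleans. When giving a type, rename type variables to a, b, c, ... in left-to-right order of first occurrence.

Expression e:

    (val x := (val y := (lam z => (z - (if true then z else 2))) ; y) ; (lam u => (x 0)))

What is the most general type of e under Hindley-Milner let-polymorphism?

Answer: a -> Int

Trace:
z : a
  unify a ~ Int
  unify Bool ~ Bool
z : Int
  unify Int ~ Int
  unify Int ~ Int
\z._ : Int -> Int
let y : Int -> Int
y : Int -> Int
let x : Int -> Int
x : Int -> Int
  unify Int -> Int ~ Int -> c
  unify Int ~ Int
  unify Int ~ c
_ _ : Int
\u._ : b -> Int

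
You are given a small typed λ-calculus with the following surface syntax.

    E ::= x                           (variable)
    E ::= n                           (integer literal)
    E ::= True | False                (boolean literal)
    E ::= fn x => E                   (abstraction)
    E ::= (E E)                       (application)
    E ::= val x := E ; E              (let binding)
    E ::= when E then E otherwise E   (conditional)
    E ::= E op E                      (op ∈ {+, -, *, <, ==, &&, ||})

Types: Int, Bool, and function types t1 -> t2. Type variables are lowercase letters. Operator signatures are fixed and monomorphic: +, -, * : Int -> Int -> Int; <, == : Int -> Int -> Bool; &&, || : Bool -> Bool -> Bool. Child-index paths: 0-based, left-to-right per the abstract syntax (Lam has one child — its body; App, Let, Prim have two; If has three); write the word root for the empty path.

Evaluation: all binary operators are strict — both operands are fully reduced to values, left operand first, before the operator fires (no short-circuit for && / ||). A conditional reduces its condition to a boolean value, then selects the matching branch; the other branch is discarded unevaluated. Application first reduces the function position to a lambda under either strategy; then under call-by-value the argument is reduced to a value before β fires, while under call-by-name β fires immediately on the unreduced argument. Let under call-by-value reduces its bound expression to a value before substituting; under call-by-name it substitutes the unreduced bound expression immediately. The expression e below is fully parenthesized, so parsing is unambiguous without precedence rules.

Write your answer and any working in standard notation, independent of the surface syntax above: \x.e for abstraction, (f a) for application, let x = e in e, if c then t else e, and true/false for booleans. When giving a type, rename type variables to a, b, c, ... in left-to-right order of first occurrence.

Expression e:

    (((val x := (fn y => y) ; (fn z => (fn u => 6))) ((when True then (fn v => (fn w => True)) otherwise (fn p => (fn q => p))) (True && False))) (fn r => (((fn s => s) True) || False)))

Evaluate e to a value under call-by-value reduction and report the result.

Working:
step 0: (((let x = (\y.y) in (\z.(\u.6))) ((if true then (\v.(\w.true)) else (\p.(\q.p))) (true && false))) (\r.(((\s.s) true) || false)))
step 1: [let@0.0] (((\z.(\u.6)) ((if true then (\v.(\w.true)) else (\p.(\q.p))) (true && false))) (\r.(((\s.s) true) || false)))
step 2: [if@0.1.0] (((\z.(\u.6)) ((\v.(\w.true)) (true && false))) (\r.(((\s.s) true) || false)))
step 3: [delta@0.1.1] (((\z.(\u.6)) ((\v.(\w.true)) false)) (\r.(((\s.s) true) || false)))
step 4: [beta@0.1] (((\z.(\u.6)) (\w.true)) (\r.(((\s.s) true) || false)))
step 5: [beta@0] ((\u.6) (\r.(((\s.s) true) || false)))
step 6: [beta@root] 6

Answer: 6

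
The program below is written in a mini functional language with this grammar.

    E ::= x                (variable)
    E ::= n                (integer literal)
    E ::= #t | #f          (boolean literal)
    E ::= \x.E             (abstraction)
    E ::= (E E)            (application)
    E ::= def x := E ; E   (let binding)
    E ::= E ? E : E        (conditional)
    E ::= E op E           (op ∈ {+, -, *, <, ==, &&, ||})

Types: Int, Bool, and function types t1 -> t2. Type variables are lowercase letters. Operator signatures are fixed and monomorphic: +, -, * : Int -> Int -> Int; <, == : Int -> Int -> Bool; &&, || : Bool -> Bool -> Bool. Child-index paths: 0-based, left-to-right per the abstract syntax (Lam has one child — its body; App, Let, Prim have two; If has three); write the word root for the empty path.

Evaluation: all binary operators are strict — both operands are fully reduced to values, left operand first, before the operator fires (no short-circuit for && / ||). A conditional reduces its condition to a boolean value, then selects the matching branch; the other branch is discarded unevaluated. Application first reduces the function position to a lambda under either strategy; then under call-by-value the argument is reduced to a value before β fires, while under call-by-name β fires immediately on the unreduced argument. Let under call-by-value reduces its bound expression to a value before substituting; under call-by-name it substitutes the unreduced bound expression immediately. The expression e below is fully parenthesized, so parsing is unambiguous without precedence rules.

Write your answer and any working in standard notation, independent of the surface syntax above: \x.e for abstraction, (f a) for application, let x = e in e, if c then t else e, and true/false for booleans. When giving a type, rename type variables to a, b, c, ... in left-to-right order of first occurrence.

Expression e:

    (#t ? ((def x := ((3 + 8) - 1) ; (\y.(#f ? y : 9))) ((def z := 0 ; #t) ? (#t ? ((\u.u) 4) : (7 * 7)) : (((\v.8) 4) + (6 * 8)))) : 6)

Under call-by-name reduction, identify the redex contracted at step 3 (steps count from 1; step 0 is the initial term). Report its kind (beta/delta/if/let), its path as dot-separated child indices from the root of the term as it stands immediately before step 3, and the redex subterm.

Answer: beta at root : ((\y.(if false then y else 9)) (if (let z = 0 in true) then (if true then ((\u.u) 4) else (7 * 7)) else (((\v.8) 4) + (6 * 8))))

Working:
step 0: (if true then ((let x = ((3 + 8) - 1) in (\y.(if false then y else 9))) (if (let z = 0 in true) then (if true then ((\u.u) 4) else (7 * 7)) else (((\v.8) 4) + (6 * 8)))) else 6)
step 1: [if@root] ((let x = ((3 + 8) - 1) in (\y.(if false then y else 9))) (if (let z = 0 in true) then (if true then ((\u.u) 4) else (7 * 7)) else (((\v.8) 4) + (6 * 8))))
step 2: [let@0] ((\y.(if false then y else 9)) (if (let z = 0 in true) then (if true then ((\u.u) 4) else (7 * 7)) else (((\v.8) 4) + (6 * 8))))
step 3: [beta@root] (if false then (if (let z = 0 in true) then (if true then ((\u.u) 4) else (7 * 7)) else (((\v.8) 4) + (6 * 8))) else 9)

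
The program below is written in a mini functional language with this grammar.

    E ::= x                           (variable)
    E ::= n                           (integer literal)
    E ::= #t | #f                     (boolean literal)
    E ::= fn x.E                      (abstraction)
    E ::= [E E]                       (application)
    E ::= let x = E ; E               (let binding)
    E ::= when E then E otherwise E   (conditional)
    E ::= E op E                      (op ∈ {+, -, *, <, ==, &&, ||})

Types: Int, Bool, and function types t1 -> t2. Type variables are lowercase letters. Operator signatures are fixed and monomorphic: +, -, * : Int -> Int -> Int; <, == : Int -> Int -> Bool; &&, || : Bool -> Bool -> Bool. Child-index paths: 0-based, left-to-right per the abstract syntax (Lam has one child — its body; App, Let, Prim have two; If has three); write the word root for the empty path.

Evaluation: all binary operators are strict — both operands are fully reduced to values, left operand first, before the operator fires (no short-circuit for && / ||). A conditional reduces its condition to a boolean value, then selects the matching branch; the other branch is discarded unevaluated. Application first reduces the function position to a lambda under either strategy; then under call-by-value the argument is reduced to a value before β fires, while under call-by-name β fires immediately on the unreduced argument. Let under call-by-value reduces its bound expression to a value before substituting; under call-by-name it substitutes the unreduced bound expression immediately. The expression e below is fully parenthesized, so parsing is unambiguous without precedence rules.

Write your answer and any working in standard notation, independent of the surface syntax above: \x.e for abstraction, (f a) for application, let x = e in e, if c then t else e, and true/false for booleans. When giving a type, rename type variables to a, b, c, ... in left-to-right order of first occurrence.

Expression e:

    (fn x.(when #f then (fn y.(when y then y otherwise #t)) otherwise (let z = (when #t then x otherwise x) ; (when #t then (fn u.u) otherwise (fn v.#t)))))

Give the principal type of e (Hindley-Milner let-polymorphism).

Derivation:
  unify Bool ~ Bool
y : b
  unify b ~ Bool
y : Bool
  unify Bool ~ Bool
\y._ : Bool -> Bool
  unify Bool ~ Bool
x : a
x : a
  unify a ~ a
let z : a
  unify Bool ~ Bool
u : c
\u._ : c -> c
\v._ : d -> Bool
  unify c -> c ~ d -> Bool
  unify c ~ d
  unify d ~ Bool
  unify Bool -> Bool ~ Bool -> Bool
  unify Bool ~ Bool
  unify Bool ~ Bool
\x._ : a -> Bool -> Bool

Answer: a -> Bool -> Bool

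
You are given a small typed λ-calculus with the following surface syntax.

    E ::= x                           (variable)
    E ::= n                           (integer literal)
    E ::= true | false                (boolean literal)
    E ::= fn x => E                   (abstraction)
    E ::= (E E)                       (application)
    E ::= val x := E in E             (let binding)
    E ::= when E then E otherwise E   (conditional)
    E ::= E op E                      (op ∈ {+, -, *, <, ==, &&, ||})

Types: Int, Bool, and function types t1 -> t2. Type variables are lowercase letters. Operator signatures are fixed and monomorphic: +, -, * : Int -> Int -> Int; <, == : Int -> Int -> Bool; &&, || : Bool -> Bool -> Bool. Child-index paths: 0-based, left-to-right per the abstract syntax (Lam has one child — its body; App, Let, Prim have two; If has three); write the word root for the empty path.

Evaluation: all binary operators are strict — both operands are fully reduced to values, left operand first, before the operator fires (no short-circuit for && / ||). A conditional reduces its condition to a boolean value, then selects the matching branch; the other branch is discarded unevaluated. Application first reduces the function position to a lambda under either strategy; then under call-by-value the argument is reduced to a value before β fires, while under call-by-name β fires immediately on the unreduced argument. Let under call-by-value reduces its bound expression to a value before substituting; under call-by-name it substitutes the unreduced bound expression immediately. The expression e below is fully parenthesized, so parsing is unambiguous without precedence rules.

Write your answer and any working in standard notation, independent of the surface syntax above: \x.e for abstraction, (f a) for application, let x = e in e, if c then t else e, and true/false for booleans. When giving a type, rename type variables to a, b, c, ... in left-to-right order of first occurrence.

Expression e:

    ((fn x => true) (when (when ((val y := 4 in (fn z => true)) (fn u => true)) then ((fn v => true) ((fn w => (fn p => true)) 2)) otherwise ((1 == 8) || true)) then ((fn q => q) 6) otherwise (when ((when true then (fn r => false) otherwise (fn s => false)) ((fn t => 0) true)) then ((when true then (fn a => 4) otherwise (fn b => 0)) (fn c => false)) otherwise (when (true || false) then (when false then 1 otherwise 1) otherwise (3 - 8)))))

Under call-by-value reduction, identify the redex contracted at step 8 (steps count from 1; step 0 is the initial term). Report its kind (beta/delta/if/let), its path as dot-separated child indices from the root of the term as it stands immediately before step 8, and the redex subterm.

Working:
step 0: ((\x.true) (if (if ((let y = 4 in (\z.true)) (\u.true)) then ((\v.true) ((\w.(\p.true)) 2)) else ((1 == 8) || true)) then ((\q.q) 6) else (if ((if true then (\r.false) else (\s.false)) ((\t.0) true)) then ((if true then (\a.4) else (\b.0)) (\c.false)) else (if (true || false) then (if false then 1 else 1) else (3 - 8)))))
step 1: [let@1.0.0.0] ((\x.true) (if (if ((\z.true) (\u.true)) then ((\v.true) ((\w.(\p.true)) 2)) else ((1 == 8) || true)) then ((\q.q) 6) else (if ((if true then (\r.false) else (\s.false)) ((\t.0) true)) then ((if true then (\a.4) else (\b.0)) (\c.false)) else (if (true || false) then (if false then 1 else 1) else (3 - 8)))))
step 2: [beta@1.0.0] ((\x.true) (if (if true then ((\v.true) ((\w.(\p.true)) 2)) else ((1 == 8) || true)) then ((\q.q) 6) else (if ((if true then (\r.false) else (\s.false)) ((\t.0) true)) then ((if true then (\a.4) else (\b.0)) (\c.false)) else (if (true || false) then (if false then 1 else 1) else (3 - 8)))))
step 3: [if@1.0] ((\x.true) (if ((\v.true) ((\w.(\p.true)) 2)) then ((\q.q) 6) else (if ((if true then (\r.false) else (\s.false)) ((\t.0) true)) then ((if true then (\a.4) else (\b.0)) (\c.false)) else (if (true || false) then (if false then 1 else 1) else (3 - 8)))))
step 4: [beta@1.0.1] ((\x.true) (if ((\v.true) (\p.true)) then ((\q.q) 6) else (if ((if true then (\r.false) else (\s.false)) ((\t.0) true)) then ((if true then (\a.4) else (\b.0)) (\c.false)) else (if (true || false) then (if false then 1 else 1) else (3 - 8)))))
step 5: [beta@1.0] ((\x.true) (if true then ((\q.q) 6) else (if ((if true then (\r.false) else (\s.false)) ((\t.0) true)) then ((if true then (\a.4) else (\b.0)) (\c.false)) else (if (true || false) then (if false then 1 else 1) else (3 - 8)))))
step 6: [if@1] ((\x.true) ((\q.q) 6))
step 7: [beta@1] ((\x.true) 6)
step 8: [beta@root] true

Answer: beta at root : ((\x.true) 6)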